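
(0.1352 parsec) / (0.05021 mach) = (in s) 2.44e+14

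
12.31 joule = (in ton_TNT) 2.942e-09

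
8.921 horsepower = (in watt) 6652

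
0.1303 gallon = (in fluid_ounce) 16.68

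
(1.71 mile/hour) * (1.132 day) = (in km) 74.77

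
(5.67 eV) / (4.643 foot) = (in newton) 6.419e-19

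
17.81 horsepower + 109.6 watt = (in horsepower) 17.96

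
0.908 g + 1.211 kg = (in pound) 2.672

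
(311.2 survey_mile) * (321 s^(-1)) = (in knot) 3.125e+08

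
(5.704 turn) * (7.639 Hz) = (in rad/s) 273.8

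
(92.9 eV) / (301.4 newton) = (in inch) 1.944e-18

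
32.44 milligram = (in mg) 32.44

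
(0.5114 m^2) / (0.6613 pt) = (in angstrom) 2.192e+13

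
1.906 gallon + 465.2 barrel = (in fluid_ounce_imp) 2.603e+06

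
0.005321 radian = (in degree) 0.3049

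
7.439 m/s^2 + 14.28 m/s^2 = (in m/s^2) 21.72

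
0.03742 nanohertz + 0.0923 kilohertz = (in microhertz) 9.23e+07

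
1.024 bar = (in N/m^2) 1.024e+05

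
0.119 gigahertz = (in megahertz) 119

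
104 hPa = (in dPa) 1.04e+05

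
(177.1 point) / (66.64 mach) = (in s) 2.753e-06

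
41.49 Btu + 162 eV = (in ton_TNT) 1.046e-05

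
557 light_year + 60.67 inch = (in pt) 1.494e+22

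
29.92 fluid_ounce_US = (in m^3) 0.0008848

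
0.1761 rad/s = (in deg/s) 10.09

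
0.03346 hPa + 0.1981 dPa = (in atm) 3.322e-05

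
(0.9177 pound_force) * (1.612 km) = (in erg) 6.58e+10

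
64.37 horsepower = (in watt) 4.8e+04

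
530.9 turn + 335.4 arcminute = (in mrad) 3.336e+06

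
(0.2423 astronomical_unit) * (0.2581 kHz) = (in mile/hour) 2.093e+13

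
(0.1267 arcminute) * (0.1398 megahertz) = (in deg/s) 295.2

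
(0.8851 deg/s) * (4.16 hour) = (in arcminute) 7.953e+05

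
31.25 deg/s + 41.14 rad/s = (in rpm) 398.1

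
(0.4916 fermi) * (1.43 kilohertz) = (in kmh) 2.531e-12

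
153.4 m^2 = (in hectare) 0.01534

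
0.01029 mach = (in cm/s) 350.4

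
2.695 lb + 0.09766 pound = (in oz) 44.68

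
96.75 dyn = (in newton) 0.0009675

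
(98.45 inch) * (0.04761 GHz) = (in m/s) 1.191e+08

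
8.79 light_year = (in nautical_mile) 4.49e+13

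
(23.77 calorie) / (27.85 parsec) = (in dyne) 1.157e-11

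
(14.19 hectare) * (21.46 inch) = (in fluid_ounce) 2.615e+09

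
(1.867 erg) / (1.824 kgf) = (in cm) 1.044e-06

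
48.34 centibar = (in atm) 0.4771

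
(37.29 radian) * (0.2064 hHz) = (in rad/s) 769.7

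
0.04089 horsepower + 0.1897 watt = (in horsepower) 0.04114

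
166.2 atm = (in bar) 168.4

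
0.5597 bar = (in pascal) 5.597e+04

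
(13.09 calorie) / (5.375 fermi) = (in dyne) 1.019e+21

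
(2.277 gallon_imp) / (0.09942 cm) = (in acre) 0.002573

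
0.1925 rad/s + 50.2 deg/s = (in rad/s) 1.069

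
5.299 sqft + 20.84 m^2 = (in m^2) 21.33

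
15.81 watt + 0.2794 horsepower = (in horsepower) 0.3006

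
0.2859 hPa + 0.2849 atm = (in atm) 0.2852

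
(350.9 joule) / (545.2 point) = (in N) 1824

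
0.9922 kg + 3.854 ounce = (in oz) 38.85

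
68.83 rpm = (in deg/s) 413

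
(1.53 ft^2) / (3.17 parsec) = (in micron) 1.453e-12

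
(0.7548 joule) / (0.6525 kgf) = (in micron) 1.18e+05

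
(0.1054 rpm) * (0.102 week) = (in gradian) 4.335e+04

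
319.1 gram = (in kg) 0.3191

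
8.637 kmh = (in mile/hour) 5.367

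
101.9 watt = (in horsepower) 0.1367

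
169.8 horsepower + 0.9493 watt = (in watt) 1.266e+05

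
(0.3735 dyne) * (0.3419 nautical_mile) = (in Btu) 2.242e-06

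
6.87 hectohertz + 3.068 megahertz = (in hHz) 3.069e+04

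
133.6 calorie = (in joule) 559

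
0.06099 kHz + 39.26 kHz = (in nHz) 3.932e+13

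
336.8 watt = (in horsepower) 0.4517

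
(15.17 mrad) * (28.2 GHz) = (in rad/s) 4.278e+08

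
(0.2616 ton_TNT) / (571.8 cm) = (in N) 1.914e+08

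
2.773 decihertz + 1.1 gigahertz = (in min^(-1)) 6.6e+10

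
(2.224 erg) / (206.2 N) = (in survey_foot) 3.539e-09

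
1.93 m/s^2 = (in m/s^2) 1.93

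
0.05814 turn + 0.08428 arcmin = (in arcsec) 7.535e+04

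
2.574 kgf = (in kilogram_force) 2.574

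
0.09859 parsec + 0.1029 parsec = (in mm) 6.217e+18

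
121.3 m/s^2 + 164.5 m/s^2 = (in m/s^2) 285.8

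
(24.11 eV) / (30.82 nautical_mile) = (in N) 6.768e-23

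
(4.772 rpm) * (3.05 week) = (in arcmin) 3.169e+09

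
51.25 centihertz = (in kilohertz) 0.0005125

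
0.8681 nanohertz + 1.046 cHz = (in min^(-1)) 0.6276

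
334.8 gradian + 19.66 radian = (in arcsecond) 5.14e+06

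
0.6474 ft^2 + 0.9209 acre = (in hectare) 0.3727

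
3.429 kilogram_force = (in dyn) 3.363e+06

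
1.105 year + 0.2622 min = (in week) 57.62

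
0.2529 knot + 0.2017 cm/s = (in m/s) 0.1321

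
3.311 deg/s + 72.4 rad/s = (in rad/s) 72.46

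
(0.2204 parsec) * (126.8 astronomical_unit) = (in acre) 3.188e+25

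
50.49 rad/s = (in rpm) 482.1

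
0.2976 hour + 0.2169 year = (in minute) 1.14e+05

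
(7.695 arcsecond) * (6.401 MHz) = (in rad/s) 238.8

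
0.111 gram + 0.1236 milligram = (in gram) 0.1111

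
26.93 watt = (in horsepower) 0.03611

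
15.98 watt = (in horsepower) 0.02143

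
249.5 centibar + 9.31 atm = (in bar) 11.93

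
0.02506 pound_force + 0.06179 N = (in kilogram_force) 0.01767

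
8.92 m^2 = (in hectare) 0.000892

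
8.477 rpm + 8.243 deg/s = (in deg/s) 59.1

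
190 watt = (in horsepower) 0.2548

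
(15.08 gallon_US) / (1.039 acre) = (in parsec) 4.4e-22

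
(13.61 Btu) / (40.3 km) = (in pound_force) 0.0801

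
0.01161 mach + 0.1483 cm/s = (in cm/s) 395.5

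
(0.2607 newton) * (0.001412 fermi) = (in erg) 3.681e-12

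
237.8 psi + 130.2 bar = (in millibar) 1.466e+05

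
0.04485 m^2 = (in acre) 1.108e-05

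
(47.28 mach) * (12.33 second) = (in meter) 1.985e+05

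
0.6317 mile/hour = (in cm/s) 28.24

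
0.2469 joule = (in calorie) 0.05901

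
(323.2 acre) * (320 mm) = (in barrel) 2.633e+06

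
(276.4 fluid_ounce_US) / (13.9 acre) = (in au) 9.714e-19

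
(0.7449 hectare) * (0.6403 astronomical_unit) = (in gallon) 1.885e+17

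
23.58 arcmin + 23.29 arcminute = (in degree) 0.7812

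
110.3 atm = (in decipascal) 1.118e+08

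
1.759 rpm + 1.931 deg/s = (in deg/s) 12.48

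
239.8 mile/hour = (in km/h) 385.9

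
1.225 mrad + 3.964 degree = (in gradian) 4.482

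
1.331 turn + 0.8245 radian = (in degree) 526.4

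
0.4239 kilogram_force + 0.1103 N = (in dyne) 4.267e+05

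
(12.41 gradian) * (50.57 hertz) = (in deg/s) 564.8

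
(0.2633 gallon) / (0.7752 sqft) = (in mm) 13.84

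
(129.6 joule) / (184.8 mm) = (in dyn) 7.013e+07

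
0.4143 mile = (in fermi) 6.668e+17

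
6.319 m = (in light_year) 6.679e-16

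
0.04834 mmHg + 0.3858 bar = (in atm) 0.3808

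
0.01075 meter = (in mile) 6.68e-06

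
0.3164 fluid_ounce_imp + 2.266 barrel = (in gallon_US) 95.17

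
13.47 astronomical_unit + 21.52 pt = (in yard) 2.204e+12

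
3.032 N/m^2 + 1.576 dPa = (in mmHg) 0.02392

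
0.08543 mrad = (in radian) 8.543e-05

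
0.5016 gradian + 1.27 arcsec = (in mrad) 7.885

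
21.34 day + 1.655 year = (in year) 1.713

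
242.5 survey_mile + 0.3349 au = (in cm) 5.01e+12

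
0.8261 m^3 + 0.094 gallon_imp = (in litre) 826.5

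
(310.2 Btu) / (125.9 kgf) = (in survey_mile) 0.1647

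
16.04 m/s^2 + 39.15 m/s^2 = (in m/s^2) 55.19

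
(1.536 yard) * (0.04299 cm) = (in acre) 1.492e-07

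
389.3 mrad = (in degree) 22.31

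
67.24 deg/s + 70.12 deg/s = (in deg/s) 137.4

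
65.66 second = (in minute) 1.094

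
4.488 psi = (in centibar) 30.94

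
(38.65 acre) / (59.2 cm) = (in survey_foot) 8.668e+05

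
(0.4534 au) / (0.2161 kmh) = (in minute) 1.883e+10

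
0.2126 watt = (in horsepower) 0.0002851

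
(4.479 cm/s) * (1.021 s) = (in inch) 1.8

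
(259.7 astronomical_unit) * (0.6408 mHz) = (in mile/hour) 5.569e+10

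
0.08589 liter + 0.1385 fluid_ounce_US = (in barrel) 0.000566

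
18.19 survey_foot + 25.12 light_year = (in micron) 2.377e+23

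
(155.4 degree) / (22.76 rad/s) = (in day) 1.379e-06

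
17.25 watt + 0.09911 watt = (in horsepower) 0.02327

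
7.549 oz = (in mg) 2.14e+05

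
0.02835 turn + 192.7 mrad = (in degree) 21.25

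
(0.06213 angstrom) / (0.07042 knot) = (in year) 5.438e-18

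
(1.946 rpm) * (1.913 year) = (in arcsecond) 2.536e+12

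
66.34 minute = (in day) 0.04607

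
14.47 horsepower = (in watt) 1.079e+04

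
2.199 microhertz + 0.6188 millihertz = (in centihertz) 0.0621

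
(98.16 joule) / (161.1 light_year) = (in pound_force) 1.448e-17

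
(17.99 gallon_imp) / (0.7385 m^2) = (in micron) 1.107e+05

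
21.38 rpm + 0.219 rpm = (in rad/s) 2.262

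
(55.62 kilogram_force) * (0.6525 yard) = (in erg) 3.254e+09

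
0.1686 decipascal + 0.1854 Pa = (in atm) 1.996e-06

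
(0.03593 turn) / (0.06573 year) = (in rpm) 1.04e-06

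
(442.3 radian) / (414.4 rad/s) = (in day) 1.235e-05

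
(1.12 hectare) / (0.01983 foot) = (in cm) 1.853e+08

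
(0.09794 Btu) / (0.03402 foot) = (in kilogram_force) 1016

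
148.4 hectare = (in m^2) 1.484e+06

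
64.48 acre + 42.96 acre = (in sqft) 4.68e+06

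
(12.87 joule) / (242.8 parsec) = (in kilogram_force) 1.752e-19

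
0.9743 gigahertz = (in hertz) 9.743e+08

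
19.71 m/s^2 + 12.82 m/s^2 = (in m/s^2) 32.53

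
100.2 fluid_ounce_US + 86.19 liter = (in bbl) 0.5608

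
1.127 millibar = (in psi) 0.01635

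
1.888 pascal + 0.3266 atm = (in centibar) 33.09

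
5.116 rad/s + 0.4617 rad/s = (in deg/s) 319.6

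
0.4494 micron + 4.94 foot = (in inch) 59.28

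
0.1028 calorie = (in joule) 0.4301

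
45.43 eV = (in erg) 7.279e-11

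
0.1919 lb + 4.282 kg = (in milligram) 4.369e+06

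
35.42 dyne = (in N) 0.0003542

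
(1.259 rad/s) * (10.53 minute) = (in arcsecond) 1.641e+08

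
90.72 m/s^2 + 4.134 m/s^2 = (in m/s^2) 94.85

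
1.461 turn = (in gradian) 584.4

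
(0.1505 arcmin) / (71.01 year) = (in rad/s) 1.955e-14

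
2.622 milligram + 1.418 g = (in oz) 0.05011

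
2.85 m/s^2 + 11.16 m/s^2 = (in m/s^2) 14.01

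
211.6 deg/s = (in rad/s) 3.693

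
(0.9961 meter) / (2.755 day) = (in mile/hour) 9.361e-06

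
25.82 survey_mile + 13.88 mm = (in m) 4.155e+04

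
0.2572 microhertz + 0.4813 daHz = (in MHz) 4.813e-06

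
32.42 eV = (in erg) 5.194e-11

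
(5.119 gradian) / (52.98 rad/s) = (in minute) 2.53e-05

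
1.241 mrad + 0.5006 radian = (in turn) 0.07987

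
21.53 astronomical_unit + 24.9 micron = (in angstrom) 3.221e+22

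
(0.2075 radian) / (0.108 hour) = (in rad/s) 0.0005337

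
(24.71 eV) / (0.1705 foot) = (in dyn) 7.618e-12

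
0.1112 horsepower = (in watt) 82.92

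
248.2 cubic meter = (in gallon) 6.557e+04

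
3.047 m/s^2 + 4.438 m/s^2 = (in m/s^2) 7.485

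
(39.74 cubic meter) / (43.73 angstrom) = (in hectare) 9.088e+05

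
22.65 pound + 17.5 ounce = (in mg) 1.077e+07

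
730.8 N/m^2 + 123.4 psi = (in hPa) 8515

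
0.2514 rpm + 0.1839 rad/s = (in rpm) 2.008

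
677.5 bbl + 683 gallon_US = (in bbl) 693.8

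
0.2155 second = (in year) 6.833e-09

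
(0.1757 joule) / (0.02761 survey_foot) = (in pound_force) 4.694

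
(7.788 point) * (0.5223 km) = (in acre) 0.0003546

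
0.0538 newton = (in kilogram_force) 0.005486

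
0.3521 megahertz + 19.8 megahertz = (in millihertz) 2.015e+10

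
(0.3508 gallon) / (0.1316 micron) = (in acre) 2.493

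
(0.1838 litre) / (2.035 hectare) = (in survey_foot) 2.963e-08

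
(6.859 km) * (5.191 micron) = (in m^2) 0.03561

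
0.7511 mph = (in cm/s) 33.58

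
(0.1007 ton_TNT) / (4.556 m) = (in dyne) 9.248e+12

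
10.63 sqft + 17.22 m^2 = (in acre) 0.004499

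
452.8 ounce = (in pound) 28.3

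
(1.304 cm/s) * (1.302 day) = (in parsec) 4.754e-14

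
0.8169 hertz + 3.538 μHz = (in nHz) 8.169e+08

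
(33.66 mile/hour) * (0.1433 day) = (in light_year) 1.969e-11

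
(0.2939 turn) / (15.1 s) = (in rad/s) 0.1223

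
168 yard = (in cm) 1.536e+04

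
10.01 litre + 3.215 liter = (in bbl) 0.08318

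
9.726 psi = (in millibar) 670.6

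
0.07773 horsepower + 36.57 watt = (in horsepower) 0.1268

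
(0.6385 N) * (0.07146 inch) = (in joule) 0.001159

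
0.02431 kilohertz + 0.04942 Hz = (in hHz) 0.2436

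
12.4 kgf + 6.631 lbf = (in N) 151.1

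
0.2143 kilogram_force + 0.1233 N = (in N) 2.225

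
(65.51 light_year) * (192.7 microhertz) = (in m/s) 1.194e+14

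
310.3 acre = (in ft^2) 1.352e+07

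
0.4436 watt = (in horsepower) 0.0005949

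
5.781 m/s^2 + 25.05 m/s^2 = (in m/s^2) 30.83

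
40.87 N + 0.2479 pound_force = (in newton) 41.97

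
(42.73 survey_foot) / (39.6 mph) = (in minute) 0.01226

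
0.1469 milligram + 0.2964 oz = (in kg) 0.008403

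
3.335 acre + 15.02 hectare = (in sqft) 1.762e+06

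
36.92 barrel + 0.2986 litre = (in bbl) 36.92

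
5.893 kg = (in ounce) 207.9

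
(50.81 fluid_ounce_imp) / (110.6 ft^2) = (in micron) 140.5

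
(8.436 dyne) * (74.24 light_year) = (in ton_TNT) 1.416e+04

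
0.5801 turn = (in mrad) 3645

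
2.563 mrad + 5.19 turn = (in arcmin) 1.121e+05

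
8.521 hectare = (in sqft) 9.172e+05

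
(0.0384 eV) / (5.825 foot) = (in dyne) 3.465e-16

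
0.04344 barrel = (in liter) 6.906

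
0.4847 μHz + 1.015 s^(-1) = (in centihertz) 101.5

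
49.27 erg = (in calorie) 1.178e-06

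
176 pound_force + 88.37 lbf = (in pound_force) 264.4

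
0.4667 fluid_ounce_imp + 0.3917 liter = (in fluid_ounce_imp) 14.25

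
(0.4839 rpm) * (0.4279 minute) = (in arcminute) 4473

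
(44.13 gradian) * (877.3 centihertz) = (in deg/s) 348.4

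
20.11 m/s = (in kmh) 72.4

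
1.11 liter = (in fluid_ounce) 37.53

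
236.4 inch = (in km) 0.006005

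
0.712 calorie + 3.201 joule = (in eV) 3.857e+19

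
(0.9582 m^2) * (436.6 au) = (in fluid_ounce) 2.116e+18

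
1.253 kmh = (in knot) 0.6766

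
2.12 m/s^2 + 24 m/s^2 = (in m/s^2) 26.12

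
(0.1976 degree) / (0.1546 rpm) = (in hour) 5.917e-05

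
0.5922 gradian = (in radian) 0.009302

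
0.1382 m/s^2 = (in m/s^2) 0.1382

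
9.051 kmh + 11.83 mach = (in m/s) 4031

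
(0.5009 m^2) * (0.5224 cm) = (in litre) 2.617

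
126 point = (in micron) 4.445e+04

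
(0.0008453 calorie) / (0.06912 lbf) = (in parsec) 3.728e-19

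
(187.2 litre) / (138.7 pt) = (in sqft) 41.18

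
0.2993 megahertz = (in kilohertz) 299.3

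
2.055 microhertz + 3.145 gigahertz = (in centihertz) 3.145e+11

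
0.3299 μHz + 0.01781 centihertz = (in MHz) 1.784e-10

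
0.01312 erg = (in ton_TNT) 3.136e-19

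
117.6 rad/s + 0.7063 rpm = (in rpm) 1124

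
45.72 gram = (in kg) 0.04572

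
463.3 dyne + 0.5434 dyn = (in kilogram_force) 0.000473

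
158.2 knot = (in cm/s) 8139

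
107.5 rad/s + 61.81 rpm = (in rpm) 1088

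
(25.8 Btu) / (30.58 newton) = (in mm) 8.901e+05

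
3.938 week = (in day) 27.57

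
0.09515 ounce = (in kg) 0.002697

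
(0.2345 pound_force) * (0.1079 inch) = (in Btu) 2.71e-06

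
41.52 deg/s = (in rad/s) 0.7247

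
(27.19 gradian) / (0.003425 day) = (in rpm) 0.01378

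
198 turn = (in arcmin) 4.277e+06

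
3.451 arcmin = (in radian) 0.001004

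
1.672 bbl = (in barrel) 1.672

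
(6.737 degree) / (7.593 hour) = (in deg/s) 0.0002465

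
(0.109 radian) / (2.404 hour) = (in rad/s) 1.259e-05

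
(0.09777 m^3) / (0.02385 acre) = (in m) 0.001013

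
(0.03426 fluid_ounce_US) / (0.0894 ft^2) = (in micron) 122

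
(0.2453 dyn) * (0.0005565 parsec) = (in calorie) 1.007e+07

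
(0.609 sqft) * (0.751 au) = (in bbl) 3.998e+10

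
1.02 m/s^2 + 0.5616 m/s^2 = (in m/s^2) 1.582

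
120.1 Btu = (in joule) 1.267e+05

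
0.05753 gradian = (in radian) 0.0009037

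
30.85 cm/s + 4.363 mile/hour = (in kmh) 8.132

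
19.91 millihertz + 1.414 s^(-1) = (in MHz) 1.434e-06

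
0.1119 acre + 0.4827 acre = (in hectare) 0.2406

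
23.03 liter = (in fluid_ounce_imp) 810.5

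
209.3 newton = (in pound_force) 47.05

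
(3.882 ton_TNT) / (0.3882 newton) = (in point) 1.186e+14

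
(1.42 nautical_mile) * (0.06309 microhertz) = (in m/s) 0.0001659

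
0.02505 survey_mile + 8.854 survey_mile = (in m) 1.429e+04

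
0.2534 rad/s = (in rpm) 2.42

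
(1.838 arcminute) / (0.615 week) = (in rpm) 1.373e-08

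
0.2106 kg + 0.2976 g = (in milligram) 2.109e+05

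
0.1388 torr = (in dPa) 185.1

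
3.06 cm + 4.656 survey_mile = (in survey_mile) 4.656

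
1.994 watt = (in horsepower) 0.002674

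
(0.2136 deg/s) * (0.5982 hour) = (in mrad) 8028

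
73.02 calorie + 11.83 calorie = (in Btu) 0.3365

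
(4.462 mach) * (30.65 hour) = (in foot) 5.5e+08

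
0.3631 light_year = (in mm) 3.435e+18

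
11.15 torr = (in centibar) 1.487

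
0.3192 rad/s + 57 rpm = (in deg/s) 360.3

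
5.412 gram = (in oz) 0.1909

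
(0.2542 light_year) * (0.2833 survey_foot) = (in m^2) 2.077e+14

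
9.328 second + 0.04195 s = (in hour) 0.002603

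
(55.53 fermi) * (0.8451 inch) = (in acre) 2.945e-19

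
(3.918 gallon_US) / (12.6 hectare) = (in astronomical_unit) 7.868e-19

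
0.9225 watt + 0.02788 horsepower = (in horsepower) 0.02912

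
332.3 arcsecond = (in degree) 0.09231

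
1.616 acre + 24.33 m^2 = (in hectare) 0.6564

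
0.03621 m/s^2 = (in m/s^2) 0.03621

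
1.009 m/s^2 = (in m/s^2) 1.009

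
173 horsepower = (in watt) 1.29e+05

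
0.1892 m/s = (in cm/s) 18.92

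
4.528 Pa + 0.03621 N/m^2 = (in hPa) 0.04564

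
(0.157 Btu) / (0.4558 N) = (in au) 2.429e-09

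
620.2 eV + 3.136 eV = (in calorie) 2.387e-17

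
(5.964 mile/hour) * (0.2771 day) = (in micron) 6.383e+10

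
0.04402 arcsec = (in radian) 2.134e-07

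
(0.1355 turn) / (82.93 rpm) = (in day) 1.135e-06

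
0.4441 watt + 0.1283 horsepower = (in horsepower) 0.1289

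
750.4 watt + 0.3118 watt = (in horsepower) 1.007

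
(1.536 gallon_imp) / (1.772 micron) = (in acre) 0.9738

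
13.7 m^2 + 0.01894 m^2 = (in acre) 0.00339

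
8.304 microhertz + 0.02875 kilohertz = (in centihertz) 2875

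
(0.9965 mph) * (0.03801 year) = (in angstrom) 5.34e+15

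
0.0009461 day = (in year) 2.592e-06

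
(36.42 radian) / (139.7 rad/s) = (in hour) 7.242e-05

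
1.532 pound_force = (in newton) 6.815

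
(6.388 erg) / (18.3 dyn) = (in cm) 0.3491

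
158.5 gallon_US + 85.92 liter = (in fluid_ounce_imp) 2.414e+04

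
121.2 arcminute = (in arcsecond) 7272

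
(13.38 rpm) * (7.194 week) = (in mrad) 6.096e+09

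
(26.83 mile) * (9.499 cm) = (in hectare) 0.4102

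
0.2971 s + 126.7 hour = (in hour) 126.7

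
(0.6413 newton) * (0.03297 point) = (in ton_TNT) 1.783e-15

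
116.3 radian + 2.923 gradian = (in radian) 116.3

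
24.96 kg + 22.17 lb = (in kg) 35.02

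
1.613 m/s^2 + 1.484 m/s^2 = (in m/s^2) 3.097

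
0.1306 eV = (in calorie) 5.001e-21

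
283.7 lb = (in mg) 1.287e+08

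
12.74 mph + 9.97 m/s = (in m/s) 15.67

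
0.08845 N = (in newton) 0.08845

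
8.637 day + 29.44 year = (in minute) 1.549e+07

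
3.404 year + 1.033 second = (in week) 177.5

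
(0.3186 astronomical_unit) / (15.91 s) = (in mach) 8.798e+06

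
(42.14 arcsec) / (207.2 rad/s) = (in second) 9.86e-07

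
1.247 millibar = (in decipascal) 1247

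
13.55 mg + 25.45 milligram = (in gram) 0.039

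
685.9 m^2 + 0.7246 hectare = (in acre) 1.96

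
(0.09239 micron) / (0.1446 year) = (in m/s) 2.026e-14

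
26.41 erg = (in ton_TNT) 6.312e-16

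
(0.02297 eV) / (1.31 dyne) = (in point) 7.963e-13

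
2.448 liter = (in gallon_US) 0.6467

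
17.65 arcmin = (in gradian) 0.3269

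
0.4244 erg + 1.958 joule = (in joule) 1.958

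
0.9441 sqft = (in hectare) 8.771e-06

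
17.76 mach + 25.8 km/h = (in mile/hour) 1.354e+04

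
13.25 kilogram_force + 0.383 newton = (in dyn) 1.303e+07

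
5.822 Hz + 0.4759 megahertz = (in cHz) 4.759e+07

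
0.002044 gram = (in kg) 2.044e-06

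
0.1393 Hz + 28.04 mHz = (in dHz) 1.673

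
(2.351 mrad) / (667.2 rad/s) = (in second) 3.524e-06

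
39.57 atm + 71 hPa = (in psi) 582.5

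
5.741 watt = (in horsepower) 0.007699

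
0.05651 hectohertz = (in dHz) 56.51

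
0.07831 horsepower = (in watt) 58.4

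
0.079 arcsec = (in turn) 6.096e-08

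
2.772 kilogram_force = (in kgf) 2.772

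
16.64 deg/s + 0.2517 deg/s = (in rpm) 2.815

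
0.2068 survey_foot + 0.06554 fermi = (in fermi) 6.303e+13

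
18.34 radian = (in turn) 2.919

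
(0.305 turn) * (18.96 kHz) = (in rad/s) 3.633e+04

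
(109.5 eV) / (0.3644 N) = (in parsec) 1.56e-33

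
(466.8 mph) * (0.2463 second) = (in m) 51.4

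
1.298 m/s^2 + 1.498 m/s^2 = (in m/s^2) 2.796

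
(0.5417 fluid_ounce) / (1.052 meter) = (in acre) 3.763e-09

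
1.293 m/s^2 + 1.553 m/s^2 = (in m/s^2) 2.846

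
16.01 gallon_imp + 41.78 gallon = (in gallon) 61.01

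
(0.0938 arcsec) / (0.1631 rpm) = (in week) 4.402e-11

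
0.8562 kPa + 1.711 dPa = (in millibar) 8.564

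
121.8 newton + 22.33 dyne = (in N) 121.8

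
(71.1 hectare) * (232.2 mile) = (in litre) 2.657e+14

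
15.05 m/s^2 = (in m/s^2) 15.05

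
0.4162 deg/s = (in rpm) 0.06937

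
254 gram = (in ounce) 8.96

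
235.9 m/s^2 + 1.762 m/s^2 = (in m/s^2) 237.7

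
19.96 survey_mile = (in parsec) 1.041e-12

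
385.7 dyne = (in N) 0.003857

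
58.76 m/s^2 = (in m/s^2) 58.76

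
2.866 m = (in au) 1.916e-11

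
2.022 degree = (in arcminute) 121.3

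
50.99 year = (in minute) 2.68e+07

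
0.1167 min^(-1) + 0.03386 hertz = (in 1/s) 0.03581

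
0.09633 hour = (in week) 0.0005734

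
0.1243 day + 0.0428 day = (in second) 1.444e+04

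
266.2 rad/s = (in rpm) 2542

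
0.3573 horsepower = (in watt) 266.4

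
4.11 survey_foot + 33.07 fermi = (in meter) 1.253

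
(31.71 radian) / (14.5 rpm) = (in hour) 0.005801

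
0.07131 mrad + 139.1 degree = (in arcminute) 8346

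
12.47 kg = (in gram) 1.247e+04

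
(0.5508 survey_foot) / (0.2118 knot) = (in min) 0.02568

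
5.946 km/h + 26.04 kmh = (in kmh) 31.99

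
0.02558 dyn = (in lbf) 5.751e-08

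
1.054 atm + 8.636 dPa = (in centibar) 106.8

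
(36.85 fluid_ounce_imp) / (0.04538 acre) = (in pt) 0.01616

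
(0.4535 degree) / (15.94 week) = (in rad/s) 8.21e-10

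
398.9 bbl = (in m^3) 63.42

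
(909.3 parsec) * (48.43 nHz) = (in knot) 2.641e+12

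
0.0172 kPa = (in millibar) 0.172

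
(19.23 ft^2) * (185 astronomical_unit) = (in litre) 4.944e+16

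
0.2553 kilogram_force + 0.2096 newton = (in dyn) 2.713e+05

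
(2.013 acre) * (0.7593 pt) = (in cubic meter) 2.182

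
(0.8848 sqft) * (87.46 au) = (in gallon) 2.841e+14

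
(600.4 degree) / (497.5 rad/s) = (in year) 6.679e-10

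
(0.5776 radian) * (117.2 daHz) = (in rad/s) 676.9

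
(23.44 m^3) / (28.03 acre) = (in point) 0.5858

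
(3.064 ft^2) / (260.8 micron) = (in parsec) 3.537e-14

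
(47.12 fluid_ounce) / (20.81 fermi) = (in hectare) 6.696e+06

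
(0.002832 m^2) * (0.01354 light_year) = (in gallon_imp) 7.98e+13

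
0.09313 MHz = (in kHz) 93.13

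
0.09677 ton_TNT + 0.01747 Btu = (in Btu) 3.838e+05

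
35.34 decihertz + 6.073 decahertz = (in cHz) 6426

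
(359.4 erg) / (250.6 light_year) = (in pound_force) 3.408e-24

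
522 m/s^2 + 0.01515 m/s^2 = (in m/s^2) 522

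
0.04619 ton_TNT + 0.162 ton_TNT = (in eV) 5.437e+27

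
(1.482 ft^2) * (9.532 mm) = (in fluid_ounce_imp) 46.19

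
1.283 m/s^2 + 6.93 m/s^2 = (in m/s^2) 8.213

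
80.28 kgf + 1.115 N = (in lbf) 177.2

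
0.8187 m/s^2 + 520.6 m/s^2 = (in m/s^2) 521.4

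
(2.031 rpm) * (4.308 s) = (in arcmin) 3150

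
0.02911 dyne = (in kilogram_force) 2.968e-08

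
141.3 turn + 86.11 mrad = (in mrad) 8.879e+05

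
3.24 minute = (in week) 0.0003214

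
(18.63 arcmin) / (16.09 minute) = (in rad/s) 5.613e-06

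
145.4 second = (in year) 4.611e-06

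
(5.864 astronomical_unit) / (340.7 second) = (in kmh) 9.269e+09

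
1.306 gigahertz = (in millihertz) 1.306e+12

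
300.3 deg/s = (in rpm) 50.05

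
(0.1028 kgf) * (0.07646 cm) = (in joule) 0.0007708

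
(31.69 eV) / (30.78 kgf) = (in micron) 1.682e-14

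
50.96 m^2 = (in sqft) 548.5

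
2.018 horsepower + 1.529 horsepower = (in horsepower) 3.547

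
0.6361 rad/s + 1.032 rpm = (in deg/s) 42.64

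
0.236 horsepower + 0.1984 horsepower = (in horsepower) 0.4344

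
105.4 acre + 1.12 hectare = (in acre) 108.2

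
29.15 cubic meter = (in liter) 2.915e+04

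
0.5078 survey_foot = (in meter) 0.1548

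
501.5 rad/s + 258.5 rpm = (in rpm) 5047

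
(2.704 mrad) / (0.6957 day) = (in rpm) 4.296e-07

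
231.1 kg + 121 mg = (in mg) 2.311e+08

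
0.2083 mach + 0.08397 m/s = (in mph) 158.8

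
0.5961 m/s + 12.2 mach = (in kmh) 1.496e+04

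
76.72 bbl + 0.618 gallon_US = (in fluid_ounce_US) 4.125e+05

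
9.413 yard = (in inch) 338.9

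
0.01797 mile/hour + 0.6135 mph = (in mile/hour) 0.6315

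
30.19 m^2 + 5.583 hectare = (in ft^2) 6.013e+05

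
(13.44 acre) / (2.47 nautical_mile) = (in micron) 1.189e+07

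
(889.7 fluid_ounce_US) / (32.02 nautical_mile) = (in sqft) 4.776e-06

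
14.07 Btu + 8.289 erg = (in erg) 1.484e+11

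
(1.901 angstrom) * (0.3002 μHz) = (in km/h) 2.054e-16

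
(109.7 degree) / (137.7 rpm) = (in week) 2.195e-07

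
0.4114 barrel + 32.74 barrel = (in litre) 5271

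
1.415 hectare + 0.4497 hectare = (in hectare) 1.865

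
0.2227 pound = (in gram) 101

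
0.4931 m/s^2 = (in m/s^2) 0.4931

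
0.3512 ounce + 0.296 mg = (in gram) 9.957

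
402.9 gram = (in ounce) 14.21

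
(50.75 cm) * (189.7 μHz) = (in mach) 2.827e-07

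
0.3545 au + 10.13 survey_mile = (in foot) 1.74e+11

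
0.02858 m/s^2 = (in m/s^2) 0.02858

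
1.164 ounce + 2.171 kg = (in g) 2204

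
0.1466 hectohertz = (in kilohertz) 0.01466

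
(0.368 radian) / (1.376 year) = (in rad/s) 8.481e-09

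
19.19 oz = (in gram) 544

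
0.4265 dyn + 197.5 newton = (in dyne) 1.975e+07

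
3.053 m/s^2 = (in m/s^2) 3.053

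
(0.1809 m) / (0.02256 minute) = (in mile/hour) 0.299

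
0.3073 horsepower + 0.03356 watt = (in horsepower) 0.3073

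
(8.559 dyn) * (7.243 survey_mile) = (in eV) 6.227e+18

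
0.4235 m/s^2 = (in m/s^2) 0.4235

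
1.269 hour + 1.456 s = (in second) 4570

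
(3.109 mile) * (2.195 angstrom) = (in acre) 2.714e-10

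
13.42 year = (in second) 4.232e+08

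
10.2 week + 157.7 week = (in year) 3.22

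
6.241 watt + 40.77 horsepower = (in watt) 3.041e+04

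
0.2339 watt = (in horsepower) 0.0003137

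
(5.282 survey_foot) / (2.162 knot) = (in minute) 0.02413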